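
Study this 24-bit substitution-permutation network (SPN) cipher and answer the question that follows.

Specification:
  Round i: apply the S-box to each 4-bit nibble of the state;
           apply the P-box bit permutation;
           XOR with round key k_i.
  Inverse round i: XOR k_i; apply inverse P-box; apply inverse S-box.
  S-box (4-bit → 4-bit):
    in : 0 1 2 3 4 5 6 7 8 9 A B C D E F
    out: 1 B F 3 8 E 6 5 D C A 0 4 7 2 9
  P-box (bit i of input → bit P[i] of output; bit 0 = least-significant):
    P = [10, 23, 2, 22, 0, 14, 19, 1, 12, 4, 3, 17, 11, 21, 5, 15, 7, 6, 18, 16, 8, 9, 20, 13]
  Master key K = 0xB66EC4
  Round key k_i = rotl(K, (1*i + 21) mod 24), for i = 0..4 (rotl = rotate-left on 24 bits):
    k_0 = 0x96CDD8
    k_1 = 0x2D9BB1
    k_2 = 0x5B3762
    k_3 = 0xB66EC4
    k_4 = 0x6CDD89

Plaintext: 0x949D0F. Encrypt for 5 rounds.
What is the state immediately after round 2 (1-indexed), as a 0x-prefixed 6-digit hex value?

0xFBD719

s_0 = plaintext = 0x949D0F
s_1 = Round(s_0, k_0) = 0xC779E1
s_2 = Round(s_1, k_1) = 0xFBD719
s_3 = Round(s_2, k_2) = 0x3B4E4D
s_4 = Round(s_3, k_3) = 0x36E9D2
s_5 = Round(s_4, k_4) = 0x829AC4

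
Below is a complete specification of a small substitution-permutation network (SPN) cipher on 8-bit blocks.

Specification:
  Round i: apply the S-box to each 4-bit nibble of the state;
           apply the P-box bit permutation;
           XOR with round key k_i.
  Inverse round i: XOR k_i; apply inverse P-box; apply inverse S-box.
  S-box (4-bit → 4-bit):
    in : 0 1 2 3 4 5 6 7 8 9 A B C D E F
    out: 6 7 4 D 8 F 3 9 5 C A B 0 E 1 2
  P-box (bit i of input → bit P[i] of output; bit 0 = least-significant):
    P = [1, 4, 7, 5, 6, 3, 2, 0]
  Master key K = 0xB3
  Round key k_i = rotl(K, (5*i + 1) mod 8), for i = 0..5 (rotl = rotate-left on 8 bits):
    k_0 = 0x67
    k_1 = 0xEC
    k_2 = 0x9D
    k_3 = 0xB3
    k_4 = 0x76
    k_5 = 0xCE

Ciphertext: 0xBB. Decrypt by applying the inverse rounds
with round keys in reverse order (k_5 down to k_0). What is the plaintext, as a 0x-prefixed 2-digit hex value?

s_0 = ciphertext = 0xBB
s_1 = InvRound(s_0, k_5) = 0x3A
s_2 = InvRound(s_1, k_4) = 0x1C
s_3 = InvRound(s_2, k_3) = 0xD3
s_4 = InvRound(s_3, k_2) = 0x1E
s_5 = InvRound(s_4, k_1) = 0xE5
s_6 = InvRound(s_5, k_0) = 0xC8

0xC8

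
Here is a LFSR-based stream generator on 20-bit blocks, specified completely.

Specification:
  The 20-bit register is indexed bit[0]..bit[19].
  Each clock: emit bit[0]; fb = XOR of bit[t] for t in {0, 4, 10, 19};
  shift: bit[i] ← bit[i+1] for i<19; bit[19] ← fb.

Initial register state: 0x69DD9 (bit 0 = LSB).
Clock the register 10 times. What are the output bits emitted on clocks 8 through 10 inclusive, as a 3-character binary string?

110

reg_0 = 0x69DD9
clock 1: out=1, reg = 0xB4EEC
clock 2: out=0, reg = 0x5A776
clock 3: out=0, reg = 0x2D3BB
clock 4: out=1, reg = 0x169DD
clock 5: out=1, reg = 0x0B4EE
clock 6: out=0, reg = 0x85A77
clock 7: out=1, reg = 0xC2D3B
clock 8: out=1, reg = 0x6169D
clock 9: out=1, reg = 0xB0B4E
clock 10: out=0, reg = 0xD85A7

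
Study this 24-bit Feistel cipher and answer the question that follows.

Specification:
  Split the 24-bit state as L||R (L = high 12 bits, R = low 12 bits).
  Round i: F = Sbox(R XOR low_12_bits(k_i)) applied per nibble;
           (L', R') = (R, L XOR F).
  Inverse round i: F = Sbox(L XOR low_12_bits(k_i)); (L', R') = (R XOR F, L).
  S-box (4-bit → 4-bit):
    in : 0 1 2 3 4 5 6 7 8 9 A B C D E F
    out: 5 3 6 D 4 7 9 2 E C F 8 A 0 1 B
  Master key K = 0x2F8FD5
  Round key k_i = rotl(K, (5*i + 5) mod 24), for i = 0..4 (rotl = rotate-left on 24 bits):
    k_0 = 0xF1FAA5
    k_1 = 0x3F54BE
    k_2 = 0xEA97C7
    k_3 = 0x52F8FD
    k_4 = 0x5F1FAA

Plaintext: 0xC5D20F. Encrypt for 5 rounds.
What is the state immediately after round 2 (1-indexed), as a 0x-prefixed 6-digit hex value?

0x2A2B35

s_0 = plaintext = 0xC5D20F
s_1 = Round(s_0, k_0) = 0x20F2A2
s_2 = Round(s_1, k_1) = 0x2A2B35
s_3 = Round(s_2, k_2) = 0xB35814
s_4 = Round(s_3, k_3) = 0x814E29
s_5 = Round(s_4, k_4) = 0xE29BF9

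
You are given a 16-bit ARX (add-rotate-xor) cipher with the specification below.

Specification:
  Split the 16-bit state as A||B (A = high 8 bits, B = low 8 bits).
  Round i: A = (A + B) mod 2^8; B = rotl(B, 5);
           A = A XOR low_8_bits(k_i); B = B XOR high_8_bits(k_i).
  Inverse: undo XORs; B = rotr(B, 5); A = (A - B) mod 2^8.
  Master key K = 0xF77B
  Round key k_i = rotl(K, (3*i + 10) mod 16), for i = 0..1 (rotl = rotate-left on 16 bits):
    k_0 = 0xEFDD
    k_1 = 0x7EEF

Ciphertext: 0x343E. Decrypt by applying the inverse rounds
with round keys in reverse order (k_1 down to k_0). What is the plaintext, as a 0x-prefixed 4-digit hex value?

s_0 = ciphertext = 0x343E
s_1 = InvRound(s_0, k_1) = 0xD902
s_2 = InvRound(s_1, k_0) = 0x956F

0x956F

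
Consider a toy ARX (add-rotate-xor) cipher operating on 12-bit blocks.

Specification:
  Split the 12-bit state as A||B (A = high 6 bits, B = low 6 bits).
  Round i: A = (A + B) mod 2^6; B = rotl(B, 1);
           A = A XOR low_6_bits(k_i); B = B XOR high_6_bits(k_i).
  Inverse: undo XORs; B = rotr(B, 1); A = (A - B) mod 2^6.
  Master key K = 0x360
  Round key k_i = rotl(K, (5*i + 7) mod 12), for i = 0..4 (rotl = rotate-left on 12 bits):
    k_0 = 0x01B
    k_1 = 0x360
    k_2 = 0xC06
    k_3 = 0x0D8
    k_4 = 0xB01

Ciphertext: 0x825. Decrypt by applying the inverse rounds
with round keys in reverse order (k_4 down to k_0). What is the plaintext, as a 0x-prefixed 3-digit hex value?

0xECB

s_0 = ciphertext = 0x825
s_1 = InvRound(s_0, k_4) = 0xF64
s_2 = InvRound(s_1, k_3) = 0xCB3
s_3 = InvRound(s_2, k_2) = 0x4E1
s_4 = InvRound(s_3, k_1) = 0x756
s_5 = InvRound(s_4, k_0) = 0xECB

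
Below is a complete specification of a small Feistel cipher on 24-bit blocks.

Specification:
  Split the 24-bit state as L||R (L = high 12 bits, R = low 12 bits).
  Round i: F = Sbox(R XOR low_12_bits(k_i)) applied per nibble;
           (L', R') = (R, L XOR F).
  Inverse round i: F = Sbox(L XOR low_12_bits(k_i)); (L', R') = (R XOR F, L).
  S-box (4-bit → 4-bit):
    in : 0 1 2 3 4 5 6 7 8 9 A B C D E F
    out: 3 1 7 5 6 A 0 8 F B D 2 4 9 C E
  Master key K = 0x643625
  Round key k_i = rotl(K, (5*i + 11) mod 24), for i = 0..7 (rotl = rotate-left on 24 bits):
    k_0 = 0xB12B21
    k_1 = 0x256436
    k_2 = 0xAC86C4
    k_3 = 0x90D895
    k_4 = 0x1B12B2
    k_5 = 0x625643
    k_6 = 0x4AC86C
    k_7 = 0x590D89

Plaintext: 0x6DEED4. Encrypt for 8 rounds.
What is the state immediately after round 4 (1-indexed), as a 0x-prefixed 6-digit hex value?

s_0 = plaintext = 0x6DEED4
s_1 = Round(s_0, k_0) = 0xED4C34
s_2 = Round(s_1, k_1) = 0xC341E3
s_3 = Round(s_2, k_2) = 0x1E344C
s_4 = Round(s_3, k_3) = 0x44C578
s_5 = Round(s_4, k_4) = 0x578C01
s_6 = Round(s_5, k_5) = 0xC0181F
s_7 = Round(s_6, k_6) = 0x81FF84
s_8 = Round(s_7, k_7) = 0xF84F26

0x44C578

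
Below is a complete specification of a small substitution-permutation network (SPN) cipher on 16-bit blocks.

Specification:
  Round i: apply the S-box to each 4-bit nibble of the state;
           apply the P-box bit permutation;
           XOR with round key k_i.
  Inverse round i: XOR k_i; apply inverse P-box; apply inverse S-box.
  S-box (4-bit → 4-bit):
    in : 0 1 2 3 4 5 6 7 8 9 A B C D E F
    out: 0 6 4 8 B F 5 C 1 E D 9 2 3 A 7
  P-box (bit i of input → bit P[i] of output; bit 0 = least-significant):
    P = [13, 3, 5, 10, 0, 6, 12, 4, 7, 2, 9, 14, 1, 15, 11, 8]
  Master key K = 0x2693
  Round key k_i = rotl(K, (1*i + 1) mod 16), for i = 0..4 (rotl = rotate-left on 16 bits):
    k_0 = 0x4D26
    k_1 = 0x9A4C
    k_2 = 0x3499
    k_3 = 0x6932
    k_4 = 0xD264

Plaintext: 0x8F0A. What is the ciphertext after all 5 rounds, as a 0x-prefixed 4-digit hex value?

0x4CA7

s_0 = plaintext = 0x8F0A
s_1 = Round(s_0, k_0) = 0x6B80
s_2 = Round(s_1, k_1) = 0xD2CF
s_3 = Round(s_2, k_2) = 0x96F3
s_4 = Round(s_3, k_3) = 0xF6F3
s_5 = Round(s_4, k_4) = 0x4CA7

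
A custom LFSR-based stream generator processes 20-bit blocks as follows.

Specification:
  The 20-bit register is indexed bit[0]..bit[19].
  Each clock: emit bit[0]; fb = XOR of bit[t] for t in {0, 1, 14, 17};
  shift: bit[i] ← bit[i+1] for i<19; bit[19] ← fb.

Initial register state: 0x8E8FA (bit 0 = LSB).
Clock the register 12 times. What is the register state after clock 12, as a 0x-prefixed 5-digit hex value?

0x9A08E

reg_0 = 0x8E8FA
clock 1: out=0, reg = 0x4747D
clock 2: out=1, reg = 0x23A3E
clock 3: out=0, reg = 0x11D1F
clock 4: out=1, reg = 0x08E8F
clock 5: out=1, reg = 0x04747
clock 6: out=1, reg = 0x823A3
clock 7: out=1, reg = 0x411D1
clock 8: out=1, reg = 0xA08E8
clock 9: out=0, reg = 0xD0474
clock 10: out=0, reg = 0x6823A
clock 11: out=0, reg = 0x3411D
clock 12: out=1, reg = 0x9A08E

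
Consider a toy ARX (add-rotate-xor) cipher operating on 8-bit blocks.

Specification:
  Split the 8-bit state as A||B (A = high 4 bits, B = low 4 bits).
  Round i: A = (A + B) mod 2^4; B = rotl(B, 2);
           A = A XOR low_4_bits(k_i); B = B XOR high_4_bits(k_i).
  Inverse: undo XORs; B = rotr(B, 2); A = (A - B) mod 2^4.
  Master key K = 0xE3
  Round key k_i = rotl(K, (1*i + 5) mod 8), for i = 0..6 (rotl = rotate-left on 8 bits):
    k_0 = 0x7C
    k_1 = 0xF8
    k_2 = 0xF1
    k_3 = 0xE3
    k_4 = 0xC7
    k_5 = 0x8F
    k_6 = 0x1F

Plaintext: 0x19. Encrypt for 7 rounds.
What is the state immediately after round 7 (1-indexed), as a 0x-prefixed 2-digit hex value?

s_0 = plaintext = 0x19
s_1 = Round(s_0, k_0) = 0x61
s_2 = Round(s_1, k_1) = 0xFB
s_3 = Round(s_2, k_2) = 0xB1
s_4 = Round(s_3, k_3) = 0xFA
s_5 = Round(s_4, k_4) = 0xE6
s_6 = Round(s_5, k_5) = 0xB1
s_7 = Round(s_6, k_6) = 0x35

0x35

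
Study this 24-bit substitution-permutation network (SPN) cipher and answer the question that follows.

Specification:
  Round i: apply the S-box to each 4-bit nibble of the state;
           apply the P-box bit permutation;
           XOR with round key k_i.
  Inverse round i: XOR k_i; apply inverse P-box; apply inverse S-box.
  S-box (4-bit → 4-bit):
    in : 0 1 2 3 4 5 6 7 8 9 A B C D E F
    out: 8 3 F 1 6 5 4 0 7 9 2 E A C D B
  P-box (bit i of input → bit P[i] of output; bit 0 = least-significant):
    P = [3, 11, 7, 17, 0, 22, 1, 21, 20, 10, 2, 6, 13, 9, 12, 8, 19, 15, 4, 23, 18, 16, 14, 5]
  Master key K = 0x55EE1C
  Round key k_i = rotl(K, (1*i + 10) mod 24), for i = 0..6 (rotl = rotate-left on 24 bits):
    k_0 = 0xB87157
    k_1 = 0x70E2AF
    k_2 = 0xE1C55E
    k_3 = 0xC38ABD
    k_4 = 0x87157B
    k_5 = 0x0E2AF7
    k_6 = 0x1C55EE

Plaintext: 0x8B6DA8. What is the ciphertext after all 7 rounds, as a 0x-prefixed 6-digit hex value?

0xDD4327

s_0 = plaintext = 0x8B6DA8
s_1 = Round(s_0, k_0) = 0x7DA98B
s_2 = Round(s_1, k_1) = 0xA2E87C
s_3 = Round(s_2, k_2) = 0x7A784A
s_4 = Round(s_3, k_3) = 0x9306BB
s_5 = Round(s_4, k_4) = 0xE91CDD
s_6 = Round(s_5, k_5) = 0xA04C15
s_7 = Round(s_6, k_6) = 0xDD4327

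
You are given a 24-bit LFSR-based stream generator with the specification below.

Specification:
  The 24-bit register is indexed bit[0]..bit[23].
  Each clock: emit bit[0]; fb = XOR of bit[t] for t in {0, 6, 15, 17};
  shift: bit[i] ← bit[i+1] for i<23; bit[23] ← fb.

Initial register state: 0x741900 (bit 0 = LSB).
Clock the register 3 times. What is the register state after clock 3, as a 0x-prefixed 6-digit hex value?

0xCE8320

reg_0 = 0x741900
clock 1: out=0, reg = 0x3A0C80
clock 2: out=0, reg = 0x9D0640
clock 3: out=0, reg = 0xCE8320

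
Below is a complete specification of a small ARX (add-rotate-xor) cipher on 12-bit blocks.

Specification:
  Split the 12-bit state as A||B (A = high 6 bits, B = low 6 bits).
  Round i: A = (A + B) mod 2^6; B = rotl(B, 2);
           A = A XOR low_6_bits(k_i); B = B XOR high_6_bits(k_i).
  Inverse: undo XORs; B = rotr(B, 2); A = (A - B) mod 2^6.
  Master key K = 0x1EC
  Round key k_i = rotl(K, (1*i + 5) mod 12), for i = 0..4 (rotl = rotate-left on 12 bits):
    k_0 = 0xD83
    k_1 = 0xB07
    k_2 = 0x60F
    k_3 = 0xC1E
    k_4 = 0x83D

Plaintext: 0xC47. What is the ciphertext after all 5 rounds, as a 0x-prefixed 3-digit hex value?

0x523

s_0 = plaintext = 0xC47
s_1 = Round(s_0, k_0) = 0xEEA
s_2 = Round(s_1, k_1) = 0x886
s_3 = Round(s_2, k_2) = 0x9C0
s_4 = Round(s_3, k_3) = 0xE70
s_5 = Round(s_4, k_4) = 0x523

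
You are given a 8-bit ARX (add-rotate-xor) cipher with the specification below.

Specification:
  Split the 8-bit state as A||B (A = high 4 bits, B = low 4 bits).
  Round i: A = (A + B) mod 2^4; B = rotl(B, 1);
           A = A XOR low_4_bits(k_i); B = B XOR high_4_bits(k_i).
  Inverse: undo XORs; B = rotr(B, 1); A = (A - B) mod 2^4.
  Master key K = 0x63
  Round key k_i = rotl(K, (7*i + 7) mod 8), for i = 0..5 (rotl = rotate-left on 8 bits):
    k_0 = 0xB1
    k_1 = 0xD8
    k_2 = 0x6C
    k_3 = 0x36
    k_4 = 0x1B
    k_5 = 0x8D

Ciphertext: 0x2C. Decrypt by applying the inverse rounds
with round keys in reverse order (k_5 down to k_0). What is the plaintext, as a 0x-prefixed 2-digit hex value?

s_0 = ciphertext = 0x2C
s_1 = InvRound(s_0, k_5) = 0xD2
s_2 = InvRound(s_1, k_4) = 0xD9
s_3 = InvRound(s_2, k_3) = 0x65
s_4 = InvRound(s_3, k_2) = 0x19
s_5 = InvRound(s_4, k_1) = 0x72
s_6 = InvRound(s_5, k_0) = 0xAC

0xAC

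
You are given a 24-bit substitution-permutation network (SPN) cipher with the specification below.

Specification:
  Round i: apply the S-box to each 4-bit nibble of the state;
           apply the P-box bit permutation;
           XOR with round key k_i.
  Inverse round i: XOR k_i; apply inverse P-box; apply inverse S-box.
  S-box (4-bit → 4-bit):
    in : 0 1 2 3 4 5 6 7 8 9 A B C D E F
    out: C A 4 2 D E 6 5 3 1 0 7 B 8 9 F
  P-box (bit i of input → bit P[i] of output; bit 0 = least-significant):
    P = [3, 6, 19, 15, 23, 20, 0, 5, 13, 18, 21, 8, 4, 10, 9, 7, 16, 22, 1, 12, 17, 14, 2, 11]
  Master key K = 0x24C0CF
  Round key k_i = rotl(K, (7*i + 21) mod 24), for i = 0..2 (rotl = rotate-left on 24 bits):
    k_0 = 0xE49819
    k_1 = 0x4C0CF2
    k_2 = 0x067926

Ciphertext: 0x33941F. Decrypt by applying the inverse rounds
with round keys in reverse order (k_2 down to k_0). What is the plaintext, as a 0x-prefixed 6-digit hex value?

0x05A170

s_0 = ciphertext = 0x33941F
s_1 = InvRound(s_0, k_2) = 0x198F5E
s_2 = InvRound(s_1, k_1) = 0x28011E
s_3 = InvRound(s_2, k_0) = 0x05A170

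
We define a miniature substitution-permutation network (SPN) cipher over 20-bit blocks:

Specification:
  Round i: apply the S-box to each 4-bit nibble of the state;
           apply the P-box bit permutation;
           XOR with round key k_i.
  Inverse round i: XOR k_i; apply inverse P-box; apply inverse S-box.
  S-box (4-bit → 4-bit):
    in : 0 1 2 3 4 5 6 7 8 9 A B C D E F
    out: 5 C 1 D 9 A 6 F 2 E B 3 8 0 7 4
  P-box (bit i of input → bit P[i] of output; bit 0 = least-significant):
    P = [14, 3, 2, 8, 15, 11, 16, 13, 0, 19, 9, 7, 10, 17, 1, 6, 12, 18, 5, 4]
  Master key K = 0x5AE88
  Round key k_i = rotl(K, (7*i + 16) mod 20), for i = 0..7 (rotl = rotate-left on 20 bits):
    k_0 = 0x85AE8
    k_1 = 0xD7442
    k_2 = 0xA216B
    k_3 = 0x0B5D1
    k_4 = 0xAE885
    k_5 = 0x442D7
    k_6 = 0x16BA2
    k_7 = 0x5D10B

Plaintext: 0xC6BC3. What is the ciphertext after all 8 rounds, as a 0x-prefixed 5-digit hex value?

0xEAF0C

s_0 = plaintext = 0xC6BC3
s_1 = Round(s_0, k_0) = 0x23BFF
s_2 = Round(s_1, k_1) = 0x46005
s_3 = Round(s_2, k_2) = 0x9B270
s_4 = Round(s_3, k_3) = 0x759E4
s_5 = Round(s_4, k_4) = 0x53375
s_6 = Round(s_5, k_5) = 0x1ED0C
s_7 = Round(s_6, k_6) = 0x2EE90
s_8 = Round(s_7, k_7) = 0xEAF0C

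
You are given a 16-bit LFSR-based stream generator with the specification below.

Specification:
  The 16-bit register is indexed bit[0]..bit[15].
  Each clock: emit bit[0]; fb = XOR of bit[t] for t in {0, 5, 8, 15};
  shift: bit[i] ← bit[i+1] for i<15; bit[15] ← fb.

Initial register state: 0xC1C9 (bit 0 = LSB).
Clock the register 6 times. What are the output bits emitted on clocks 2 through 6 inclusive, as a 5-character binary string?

reg_0 = 0xC1C9
clock 1: out=1, reg = 0xE0E4
clock 2: out=0, reg = 0x7072
clock 3: out=0, reg = 0xB839
clock 4: out=1, reg = 0xDC1C
clock 5: out=0, reg = 0xEE0E
clock 6: out=0, reg = 0xF707

00100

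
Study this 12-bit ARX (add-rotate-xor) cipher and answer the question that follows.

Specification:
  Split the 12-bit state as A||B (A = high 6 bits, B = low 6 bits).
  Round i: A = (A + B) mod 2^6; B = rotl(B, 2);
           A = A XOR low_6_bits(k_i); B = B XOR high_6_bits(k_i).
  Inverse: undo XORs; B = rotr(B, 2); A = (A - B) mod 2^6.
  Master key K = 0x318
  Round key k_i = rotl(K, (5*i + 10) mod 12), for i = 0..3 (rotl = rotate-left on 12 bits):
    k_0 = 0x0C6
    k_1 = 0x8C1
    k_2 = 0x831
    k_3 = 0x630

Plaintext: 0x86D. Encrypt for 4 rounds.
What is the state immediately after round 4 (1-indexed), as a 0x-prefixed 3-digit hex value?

0x117

s_0 = plaintext = 0x86D
s_1 = Round(s_0, k_0) = 0x235
s_2 = Round(s_1, k_1) = 0xF34
s_3 = Round(s_2, k_2) = 0x073
s_4 = Round(s_3, k_3) = 0x117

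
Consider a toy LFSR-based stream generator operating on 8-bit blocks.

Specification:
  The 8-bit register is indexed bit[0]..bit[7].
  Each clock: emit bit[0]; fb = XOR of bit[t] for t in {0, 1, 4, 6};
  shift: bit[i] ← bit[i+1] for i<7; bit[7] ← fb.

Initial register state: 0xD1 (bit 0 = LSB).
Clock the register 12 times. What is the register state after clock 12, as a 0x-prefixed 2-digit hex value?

reg_0 = 0xD1
clock 1: out=1, reg = 0xE8
clock 2: out=0, reg = 0xF4
clock 3: out=0, reg = 0x7A
clock 4: out=0, reg = 0xBD
clock 5: out=1, reg = 0x5E
clock 6: out=0, reg = 0xAF
clock 7: out=1, reg = 0x57
clock 8: out=1, reg = 0x2B
clock 9: out=1, reg = 0x15
clock 10: out=1, reg = 0x0A
clock 11: out=0, reg = 0x85
clock 12: out=1, reg = 0xC2

0xC2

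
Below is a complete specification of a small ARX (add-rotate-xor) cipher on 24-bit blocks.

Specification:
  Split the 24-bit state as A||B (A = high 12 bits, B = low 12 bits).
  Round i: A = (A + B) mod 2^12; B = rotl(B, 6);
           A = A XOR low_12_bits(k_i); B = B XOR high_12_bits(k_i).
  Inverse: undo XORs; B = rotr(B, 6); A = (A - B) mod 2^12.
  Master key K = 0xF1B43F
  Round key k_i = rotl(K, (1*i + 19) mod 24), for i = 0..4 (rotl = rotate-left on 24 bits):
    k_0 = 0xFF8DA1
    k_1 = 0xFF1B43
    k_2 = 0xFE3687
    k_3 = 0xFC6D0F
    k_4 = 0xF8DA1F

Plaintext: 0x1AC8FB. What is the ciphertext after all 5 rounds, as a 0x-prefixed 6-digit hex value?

s_0 = plaintext = 0x1AC8FB
s_1 = Round(s_0, k_0) = 0x70611B
s_2 = Round(s_1, k_1) = 0x362935
s_3 = Round(s_2, k_2) = 0xA10287
s_4 = Round(s_3, k_3) = 0x198E0C
s_5 = Round(s_4, k_4) = 0x5BBCB5

0x5BBCB5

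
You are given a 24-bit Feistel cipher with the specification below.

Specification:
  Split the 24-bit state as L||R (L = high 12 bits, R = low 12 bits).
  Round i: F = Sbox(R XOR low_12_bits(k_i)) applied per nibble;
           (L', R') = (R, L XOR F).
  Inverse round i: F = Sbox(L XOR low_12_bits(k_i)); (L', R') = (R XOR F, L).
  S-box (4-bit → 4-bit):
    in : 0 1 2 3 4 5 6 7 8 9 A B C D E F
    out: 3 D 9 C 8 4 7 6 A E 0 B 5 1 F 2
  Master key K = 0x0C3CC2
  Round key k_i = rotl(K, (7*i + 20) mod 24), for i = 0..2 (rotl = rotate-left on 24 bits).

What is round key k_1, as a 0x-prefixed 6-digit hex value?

K = 0x0C3CC2
k_0 = rotl(K, (7*0+20) mod 24) = rotl(K, 20) = 0x20C3CC
k_1 = rotl(K, (7*1+20) mod 24) = rotl(K, 3) = 0x61E610

0x61E610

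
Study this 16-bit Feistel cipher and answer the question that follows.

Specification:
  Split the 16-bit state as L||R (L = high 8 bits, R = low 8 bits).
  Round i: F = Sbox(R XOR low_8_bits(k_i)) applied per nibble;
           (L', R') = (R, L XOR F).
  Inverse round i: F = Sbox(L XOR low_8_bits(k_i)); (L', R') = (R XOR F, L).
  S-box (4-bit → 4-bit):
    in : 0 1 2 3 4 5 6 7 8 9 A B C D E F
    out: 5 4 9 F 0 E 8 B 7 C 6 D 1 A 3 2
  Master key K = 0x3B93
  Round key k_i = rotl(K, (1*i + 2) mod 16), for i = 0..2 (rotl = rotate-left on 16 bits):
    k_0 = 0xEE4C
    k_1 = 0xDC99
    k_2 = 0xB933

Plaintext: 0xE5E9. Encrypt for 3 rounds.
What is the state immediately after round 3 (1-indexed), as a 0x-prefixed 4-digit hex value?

0xA044

s_0 = plaintext = 0xE5E9
s_1 = Round(s_0, k_0) = 0xE98B
s_2 = Round(s_1, k_1) = 0x8BA0
s_3 = Round(s_2, k_2) = 0xA044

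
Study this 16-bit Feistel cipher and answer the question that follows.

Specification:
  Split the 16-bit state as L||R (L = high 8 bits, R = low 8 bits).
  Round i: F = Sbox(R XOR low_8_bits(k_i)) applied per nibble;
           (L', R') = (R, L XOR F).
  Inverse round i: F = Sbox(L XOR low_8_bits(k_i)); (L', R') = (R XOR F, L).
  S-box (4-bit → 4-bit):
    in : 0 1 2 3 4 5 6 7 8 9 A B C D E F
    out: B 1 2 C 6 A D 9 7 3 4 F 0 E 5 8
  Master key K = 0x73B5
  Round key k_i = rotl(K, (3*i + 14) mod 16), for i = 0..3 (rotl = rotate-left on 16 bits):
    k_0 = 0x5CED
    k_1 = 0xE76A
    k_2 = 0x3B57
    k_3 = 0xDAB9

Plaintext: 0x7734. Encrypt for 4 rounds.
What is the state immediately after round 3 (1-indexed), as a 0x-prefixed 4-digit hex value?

s_0 = plaintext = 0x7734
s_1 = Round(s_0, k_0) = 0x3494
s_2 = Round(s_1, k_1) = 0x94B1
s_3 = Round(s_2, k_2) = 0xB1C9
s_4 = Round(s_3, k_3) = 0xC92A

0xB1C9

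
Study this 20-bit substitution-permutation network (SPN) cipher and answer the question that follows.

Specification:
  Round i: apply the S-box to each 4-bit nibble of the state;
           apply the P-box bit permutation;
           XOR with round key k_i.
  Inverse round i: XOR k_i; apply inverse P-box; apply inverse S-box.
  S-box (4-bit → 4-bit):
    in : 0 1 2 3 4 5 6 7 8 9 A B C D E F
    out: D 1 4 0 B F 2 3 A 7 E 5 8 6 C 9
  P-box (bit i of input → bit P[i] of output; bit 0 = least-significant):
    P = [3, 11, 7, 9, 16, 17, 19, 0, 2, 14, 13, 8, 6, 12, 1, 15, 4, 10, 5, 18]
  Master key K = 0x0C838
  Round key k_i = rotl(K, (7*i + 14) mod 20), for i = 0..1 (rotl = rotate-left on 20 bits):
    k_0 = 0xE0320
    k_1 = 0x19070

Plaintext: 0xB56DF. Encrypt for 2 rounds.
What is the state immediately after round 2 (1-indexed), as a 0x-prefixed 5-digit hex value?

s_0 = plaintext = 0xB56DF
s_1 = Round(s_0, k_0) = 0x4D15A
s_2 = Round(s_1, k_1) = 0xE8EE7

0xE8EE7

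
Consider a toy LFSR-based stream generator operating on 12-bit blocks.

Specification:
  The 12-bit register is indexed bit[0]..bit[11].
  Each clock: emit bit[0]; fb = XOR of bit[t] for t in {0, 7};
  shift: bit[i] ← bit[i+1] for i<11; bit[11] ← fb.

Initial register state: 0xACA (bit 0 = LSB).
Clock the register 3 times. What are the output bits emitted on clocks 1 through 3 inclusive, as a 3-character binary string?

reg_0 = 0xACA
clock 1: out=0, reg = 0xD65
clock 2: out=1, reg = 0xEB2
clock 3: out=0, reg = 0xF59

010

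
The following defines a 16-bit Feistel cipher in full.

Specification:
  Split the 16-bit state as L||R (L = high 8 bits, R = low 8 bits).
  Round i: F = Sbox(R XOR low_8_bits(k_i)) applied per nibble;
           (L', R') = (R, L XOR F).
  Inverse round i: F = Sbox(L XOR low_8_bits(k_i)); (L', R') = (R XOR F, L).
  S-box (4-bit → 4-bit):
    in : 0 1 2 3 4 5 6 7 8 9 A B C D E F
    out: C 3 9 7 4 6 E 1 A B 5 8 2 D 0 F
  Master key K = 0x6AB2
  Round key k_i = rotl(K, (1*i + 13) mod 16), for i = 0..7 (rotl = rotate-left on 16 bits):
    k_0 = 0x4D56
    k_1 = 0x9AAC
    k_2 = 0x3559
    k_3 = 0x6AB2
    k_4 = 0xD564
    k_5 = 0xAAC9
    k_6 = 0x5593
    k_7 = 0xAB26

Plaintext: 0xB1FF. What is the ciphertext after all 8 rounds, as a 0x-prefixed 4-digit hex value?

0x5597

s_0 = plaintext = 0xB1FF
s_1 = Round(s_0, k_0) = 0xFFEA
s_2 = Round(s_1, k_1) = 0xEAB1
s_3 = Round(s_2, k_2) = 0xB1E0
s_4 = Round(s_3, k_3) = 0xE0D8
s_5 = Round(s_4, k_4) = 0xD862
s_6 = Round(s_5, k_5) = 0x6280
s_7 = Round(s_6, k_6) = 0x8055
s_8 = Round(s_7, k_7) = 0x5597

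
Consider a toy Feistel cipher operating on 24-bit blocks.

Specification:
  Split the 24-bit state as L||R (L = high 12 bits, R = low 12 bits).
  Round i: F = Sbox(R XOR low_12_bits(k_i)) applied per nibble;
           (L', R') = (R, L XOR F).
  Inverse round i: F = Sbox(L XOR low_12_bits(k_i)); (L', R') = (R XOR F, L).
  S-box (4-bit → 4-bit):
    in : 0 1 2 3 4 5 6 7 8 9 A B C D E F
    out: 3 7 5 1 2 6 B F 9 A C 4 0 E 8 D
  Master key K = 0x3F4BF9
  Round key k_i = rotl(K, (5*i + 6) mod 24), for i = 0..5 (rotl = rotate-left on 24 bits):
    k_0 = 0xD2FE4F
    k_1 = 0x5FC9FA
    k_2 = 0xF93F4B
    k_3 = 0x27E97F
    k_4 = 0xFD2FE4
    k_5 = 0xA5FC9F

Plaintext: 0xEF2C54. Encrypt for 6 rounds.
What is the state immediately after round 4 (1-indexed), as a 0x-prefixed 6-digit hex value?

s_0 = plaintext = 0xEF2C54
s_1 = Round(s_0, k_0) = 0xC54B86
s_2 = Round(s_1, k_1) = 0xB869A4
s_3 = Round(s_2, k_2) = 0x9A400B
s_4 = Round(s_3, k_3) = 0x00B356
s_5 = Round(s_4, k_4) = 0x35604E
s_6 = Round(s_5, k_5) = 0x04E3B1

0x00B356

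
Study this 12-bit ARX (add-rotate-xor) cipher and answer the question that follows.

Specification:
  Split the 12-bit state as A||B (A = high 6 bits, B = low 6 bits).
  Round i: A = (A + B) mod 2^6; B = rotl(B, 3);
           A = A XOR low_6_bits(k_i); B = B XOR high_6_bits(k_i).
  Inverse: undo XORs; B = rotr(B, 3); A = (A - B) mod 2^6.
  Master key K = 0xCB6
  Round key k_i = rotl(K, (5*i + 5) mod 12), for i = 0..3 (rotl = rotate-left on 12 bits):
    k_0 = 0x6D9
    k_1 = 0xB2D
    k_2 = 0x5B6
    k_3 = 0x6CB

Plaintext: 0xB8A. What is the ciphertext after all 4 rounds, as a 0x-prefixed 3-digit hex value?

s_0 = plaintext = 0xB8A
s_1 = Round(s_0, k_0) = 0x84A
s_2 = Round(s_1, k_1) = 0x1BD
s_3 = Round(s_2, k_2) = 0xD79
s_4 = Round(s_3, k_3) = 0x954

0x954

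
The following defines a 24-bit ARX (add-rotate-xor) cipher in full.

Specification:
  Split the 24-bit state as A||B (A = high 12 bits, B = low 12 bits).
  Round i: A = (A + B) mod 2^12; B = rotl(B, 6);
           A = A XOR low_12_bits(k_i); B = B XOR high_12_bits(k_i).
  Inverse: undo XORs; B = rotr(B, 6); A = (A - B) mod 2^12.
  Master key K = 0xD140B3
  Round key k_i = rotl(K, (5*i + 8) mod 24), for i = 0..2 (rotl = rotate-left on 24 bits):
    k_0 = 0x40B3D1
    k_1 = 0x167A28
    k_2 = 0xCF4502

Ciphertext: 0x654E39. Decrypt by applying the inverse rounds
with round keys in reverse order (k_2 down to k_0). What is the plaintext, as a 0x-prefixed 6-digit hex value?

0xBCE0FC

s_0 = ciphertext = 0x654E39
s_1 = InvRound(s_0, k_2) = 0x00B34B
s_2 = InvRound(s_1, k_1) = 0xF1BB08
s_3 = InvRound(s_2, k_0) = 0xBCE0FC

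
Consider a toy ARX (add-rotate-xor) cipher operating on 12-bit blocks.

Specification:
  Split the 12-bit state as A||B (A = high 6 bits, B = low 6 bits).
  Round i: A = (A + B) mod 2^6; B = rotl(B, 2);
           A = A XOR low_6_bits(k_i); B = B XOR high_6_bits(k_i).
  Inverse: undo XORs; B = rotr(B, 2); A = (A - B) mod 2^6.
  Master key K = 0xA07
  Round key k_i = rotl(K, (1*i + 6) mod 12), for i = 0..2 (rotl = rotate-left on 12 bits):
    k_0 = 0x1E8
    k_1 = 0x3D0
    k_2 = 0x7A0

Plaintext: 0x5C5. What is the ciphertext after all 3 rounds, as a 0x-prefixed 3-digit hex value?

s_0 = plaintext = 0x5C5
s_1 = Round(s_0, k_0) = 0xD13
s_2 = Round(s_1, k_1) = 0x5C2
s_3 = Round(s_2, k_2) = 0xE56

0xE56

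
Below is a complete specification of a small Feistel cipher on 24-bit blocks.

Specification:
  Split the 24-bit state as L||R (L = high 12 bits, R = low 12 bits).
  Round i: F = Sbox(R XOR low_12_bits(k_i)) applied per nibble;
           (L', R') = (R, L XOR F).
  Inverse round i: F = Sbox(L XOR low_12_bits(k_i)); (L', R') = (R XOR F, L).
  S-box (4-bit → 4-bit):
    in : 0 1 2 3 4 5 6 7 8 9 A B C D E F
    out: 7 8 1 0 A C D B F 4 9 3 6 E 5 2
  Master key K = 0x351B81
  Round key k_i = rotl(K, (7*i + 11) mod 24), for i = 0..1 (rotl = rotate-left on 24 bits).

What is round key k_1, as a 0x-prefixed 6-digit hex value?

K = 0x351B81
k_0 = rotl(K, (7*0+11) mod 24) = rotl(K, 11) = 0xDC09A8
k_1 = rotl(K, (7*1+11) mod 24) = rotl(K, 18) = 0x04D46E

0x04D46E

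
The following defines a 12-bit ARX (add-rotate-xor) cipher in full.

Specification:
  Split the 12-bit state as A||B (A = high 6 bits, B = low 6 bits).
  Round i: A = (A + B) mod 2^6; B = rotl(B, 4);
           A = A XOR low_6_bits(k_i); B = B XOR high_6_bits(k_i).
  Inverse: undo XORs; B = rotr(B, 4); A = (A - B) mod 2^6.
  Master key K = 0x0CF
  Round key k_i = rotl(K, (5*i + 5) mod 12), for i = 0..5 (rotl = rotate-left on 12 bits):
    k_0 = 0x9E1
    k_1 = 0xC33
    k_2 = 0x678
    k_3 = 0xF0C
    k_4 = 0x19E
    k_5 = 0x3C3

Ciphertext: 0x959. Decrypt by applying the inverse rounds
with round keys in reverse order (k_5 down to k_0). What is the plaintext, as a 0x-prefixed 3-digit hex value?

0x20F

s_0 = ciphertext = 0x959
s_1 = InvRound(s_0, k_5) = 0x359
s_2 = InvRound(s_1, k_4) = 0x5BD
s_3 = InvRound(s_2, k_3) = 0x584
s_4 = InvRound(s_3, k_2) = 0xE75
s_5 = InvRound(s_4, k_1) = 0xD94
s_6 = InvRound(s_5, k_0) = 0x20F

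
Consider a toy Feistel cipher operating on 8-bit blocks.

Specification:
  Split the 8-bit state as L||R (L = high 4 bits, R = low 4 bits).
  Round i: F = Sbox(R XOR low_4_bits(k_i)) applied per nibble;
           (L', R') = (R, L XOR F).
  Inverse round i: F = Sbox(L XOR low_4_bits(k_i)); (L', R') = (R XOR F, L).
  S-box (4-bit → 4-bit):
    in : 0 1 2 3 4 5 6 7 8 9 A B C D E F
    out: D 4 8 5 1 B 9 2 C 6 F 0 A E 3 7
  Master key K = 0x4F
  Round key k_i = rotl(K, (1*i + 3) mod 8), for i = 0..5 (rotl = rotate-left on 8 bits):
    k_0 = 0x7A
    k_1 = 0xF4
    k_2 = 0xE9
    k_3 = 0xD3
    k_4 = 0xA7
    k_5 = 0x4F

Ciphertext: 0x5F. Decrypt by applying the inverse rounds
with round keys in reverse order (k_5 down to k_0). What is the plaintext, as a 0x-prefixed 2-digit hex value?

0x16

s_0 = ciphertext = 0x5F
s_1 = InvRound(s_0, k_5) = 0x05
s_2 = InvRound(s_1, k_4) = 0x70
s_3 = InvRound(s_2, k_3) = 0x17
s_4 = InvRound(s_3, k_2) = 0xB1
s_5 = InvRound(s_4, k_1) = 0x6B
s_6 = InvRound(s_5, k_0) = 0x16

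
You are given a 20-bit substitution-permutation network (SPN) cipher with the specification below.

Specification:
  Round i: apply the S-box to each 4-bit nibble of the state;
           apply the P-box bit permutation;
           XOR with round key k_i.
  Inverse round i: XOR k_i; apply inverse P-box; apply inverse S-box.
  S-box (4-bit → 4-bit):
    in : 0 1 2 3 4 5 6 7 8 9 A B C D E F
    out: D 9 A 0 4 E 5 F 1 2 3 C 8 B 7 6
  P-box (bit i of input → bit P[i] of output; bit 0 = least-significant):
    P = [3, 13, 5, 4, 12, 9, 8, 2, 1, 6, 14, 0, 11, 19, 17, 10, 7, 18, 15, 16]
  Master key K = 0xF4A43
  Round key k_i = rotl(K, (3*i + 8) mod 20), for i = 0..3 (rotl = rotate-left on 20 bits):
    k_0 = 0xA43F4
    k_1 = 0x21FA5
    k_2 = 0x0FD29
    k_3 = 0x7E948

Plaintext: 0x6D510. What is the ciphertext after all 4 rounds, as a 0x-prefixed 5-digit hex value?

s_0 = plaintext = 0x6D510
s_1 = Round(s_0, k_0) = 0x29F09
s_2 = Round(s_1, k_1) = 0xF6EE1
s_3 = Round(s_2, k_2) = 0x62673
s_4 = Round(s_3, k_3) = 0xF3ECE

0xF3ECE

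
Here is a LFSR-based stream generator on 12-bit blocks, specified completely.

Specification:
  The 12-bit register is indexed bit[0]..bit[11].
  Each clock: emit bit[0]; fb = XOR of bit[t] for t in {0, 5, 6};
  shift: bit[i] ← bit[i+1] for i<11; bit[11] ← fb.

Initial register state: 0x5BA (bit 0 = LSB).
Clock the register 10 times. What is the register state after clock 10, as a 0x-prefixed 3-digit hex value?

reg_0 = 0x5BA
clock 1: out=0, reg = 0xADD
clock 2: out=1, reg = 0x56E
clock 3: out=0, reg = 0x2B7
clock 4: out=1, reg = 0x15B
clock 5: out=1, reg = 0x0AD
clock 6: out=1, reg = 0x056
clock 7: out=0, reg = 0x82B
clock 8: out=1, reg = 0x415
clock 9: out=1, reg = 0xA0A
clock 10: out=0, reg = 0x505

0x505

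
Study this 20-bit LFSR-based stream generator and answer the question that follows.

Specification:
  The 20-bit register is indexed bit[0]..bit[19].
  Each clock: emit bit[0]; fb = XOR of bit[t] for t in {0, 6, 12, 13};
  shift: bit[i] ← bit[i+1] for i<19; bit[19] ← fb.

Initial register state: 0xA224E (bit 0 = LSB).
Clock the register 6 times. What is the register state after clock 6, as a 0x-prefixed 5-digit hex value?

0xD2889

reg_0 = 0xA224E
clock 1: out=0, reg = 0x51127
clock 2: out=1, reg = 0x28893
clock 3: out=1, reg = 0x94449
clock 4: out=1, reg = 0x4A224
clock 5: out=0, reg = 0xA5112
clock 6: out=0, reg = 0xD2889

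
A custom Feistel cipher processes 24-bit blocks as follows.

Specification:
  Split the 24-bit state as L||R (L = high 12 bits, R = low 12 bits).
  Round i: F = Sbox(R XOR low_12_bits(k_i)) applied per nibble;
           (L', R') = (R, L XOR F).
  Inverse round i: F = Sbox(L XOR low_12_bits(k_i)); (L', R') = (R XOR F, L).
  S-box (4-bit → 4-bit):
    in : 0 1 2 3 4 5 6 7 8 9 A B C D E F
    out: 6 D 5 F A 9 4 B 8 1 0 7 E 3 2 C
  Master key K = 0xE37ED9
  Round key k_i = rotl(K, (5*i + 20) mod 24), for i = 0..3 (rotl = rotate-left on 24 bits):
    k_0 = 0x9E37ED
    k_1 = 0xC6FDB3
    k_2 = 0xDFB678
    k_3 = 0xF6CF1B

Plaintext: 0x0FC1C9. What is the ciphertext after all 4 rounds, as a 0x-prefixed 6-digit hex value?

0x0EECD9

s_0 = plaintext = 0x0FC1C9
s_1 = Round(s_0, k_0) = 0x1C94A6
s_2 = Round(s_1, k_1) = 0x4A6010
s_3 = Round(s_2, k_2) = 0x0100EE
s_4 = Round(s_3, k_3) = 0x0EECD9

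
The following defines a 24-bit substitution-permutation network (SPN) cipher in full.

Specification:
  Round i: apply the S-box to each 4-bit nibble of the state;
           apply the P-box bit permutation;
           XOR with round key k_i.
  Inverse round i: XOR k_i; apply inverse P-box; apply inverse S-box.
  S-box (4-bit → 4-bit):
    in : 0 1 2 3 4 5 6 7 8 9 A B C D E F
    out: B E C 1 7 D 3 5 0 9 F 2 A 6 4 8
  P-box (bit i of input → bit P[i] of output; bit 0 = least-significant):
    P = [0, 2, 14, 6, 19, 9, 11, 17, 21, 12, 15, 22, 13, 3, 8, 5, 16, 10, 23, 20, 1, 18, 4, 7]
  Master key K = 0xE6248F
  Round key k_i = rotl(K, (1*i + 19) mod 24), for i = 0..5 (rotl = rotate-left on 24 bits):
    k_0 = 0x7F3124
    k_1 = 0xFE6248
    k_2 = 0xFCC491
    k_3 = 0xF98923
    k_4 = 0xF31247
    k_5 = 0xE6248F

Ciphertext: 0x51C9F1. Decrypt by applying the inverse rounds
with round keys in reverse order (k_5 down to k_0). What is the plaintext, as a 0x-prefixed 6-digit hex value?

0x8B38A6

s_0 = ciphertext = 0x51C9F1
s_1 = InvRound(s_0, k_5) = 0x4AA721
s_2 = InvRound(s_1, k_4) = 0x3A543C
s_3 = InvRound(s_2, k_3) = 0x74D124
s_4 = InvRound(s_3, k_2) = 0x2D2B36
s_5 = InvRound(s_4, k_1) = 0x751F21
s_6 = InvRound(s_5, k_0) = 0x8B38A6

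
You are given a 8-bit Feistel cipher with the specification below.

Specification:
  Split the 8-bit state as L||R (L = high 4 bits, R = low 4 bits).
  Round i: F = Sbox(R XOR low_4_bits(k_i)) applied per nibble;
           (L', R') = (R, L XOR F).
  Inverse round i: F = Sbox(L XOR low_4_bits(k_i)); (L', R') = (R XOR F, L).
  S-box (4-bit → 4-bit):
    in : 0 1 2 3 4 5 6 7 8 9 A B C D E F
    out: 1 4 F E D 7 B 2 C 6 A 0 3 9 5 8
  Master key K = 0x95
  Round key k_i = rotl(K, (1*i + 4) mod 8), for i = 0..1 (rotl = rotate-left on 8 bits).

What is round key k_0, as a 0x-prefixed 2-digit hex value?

0x59

K = 0x95
k_0 = rotl(K, (1*0+4) mod 8) = rotl(K, 4) = 0x59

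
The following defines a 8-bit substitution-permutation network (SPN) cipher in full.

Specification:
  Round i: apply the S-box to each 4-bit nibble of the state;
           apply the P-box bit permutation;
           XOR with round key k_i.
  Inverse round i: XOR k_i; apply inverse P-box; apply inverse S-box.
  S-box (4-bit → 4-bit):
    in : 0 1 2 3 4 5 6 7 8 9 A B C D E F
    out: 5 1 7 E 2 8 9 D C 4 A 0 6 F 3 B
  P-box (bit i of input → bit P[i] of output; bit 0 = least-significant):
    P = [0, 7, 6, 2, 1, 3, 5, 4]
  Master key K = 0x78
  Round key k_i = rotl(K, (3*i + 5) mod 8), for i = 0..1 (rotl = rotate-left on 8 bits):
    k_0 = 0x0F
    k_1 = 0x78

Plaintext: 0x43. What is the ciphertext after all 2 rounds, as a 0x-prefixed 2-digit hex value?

s_0 = plaintext = 0x43
s_1 = Round(s_0, k_0) = 0xC3
s_2 = Round(s_1, k_1) = 0x94

0x94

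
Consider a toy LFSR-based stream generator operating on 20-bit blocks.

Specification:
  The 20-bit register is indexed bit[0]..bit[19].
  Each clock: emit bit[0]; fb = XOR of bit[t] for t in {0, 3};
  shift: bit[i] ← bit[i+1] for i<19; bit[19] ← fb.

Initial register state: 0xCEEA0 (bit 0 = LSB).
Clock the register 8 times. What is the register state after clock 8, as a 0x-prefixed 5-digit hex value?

reg_0 = 0xCEEA0
clock 1: out=0, reg = 0x67750
clock 2: out=0, reg = 0x33BA8
clock 3: out=0, reg = 0x99DD4
clock 4: out=0, reg = 0x4CEEA
clock 5: out=0, reg = 0xA6775
clock 6: out=1, reg = 0xD33BA
clock 7: out=0, reg = 0xE99DD
clock 8: out=1, reg = 0x74CEE

0x74CEE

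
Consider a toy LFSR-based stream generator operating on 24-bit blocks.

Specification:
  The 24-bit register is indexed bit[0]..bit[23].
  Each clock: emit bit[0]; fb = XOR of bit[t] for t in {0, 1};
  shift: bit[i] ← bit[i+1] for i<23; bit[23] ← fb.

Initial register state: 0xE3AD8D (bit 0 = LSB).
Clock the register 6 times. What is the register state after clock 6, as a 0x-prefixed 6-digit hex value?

0x2F8EB6

reg_0 = 0xE3AD8D
clock 1: out=1, reg = 0xF1D6C6
clock 2: out=0, reg = 0xF8EB63
clock 3: out=1, reg = 0x7C75B1
clock 4: out=1, reg = 0xBE3AD8
clock 5: out=0, reg = 0x5F1D6C
clock 6: out=0, reg = 0x2F8EB6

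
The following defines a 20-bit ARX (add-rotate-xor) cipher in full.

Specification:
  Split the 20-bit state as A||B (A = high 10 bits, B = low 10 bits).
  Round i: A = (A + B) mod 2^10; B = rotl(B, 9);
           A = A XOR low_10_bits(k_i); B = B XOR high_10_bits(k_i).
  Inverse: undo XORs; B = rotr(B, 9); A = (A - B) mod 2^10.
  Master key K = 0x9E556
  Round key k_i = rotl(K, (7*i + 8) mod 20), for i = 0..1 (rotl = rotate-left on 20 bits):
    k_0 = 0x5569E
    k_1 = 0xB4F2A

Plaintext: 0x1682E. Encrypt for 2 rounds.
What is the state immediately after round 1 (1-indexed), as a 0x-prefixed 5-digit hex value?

0x85942

s_0 = plaintext = 0x1682E
s_1 = Round(s_0, k_0) = 0x85942
s_2 = Round(s_1, k_1) = 0x1CA72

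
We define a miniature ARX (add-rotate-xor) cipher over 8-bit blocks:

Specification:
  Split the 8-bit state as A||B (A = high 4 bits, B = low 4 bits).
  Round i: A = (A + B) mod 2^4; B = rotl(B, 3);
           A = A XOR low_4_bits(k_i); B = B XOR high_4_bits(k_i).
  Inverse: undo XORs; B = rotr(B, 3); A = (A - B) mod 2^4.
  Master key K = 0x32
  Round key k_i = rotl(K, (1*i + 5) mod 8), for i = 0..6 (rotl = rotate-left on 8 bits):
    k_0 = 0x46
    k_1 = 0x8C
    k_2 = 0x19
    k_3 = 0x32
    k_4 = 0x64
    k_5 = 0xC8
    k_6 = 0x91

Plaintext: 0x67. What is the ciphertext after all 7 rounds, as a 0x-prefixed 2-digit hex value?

s_0 = plaintext = 0x67
s_1 = Round(s_0, k_0) = 0xBF
s_2 = Round(s_1, k_1) = 0x67
s_3 = Round(s_2, k_2) = 0x4A
s_4 = Round(s_3, k_3) = 0xC6
s_5 = Round(s_4, k_4) = 0x65
s_6 = Round(s_5, k_5) = 0x36
s_7 = Round(s_6, k_6) = 0x8A

0x8A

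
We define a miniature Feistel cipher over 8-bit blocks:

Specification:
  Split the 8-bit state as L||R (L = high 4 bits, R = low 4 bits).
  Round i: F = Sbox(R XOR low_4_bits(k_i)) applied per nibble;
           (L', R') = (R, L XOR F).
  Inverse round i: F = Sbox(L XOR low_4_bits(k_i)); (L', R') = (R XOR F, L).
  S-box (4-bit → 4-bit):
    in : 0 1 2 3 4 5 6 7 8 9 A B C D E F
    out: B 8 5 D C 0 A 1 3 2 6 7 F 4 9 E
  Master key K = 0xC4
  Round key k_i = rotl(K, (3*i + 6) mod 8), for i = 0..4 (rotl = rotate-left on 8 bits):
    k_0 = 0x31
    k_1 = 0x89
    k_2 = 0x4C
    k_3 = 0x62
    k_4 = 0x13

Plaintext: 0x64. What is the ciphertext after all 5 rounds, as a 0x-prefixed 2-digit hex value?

0x37

s_0 = plaintext = 0x64
s_1 = Round(s_0, k_0) = 0x46
s_2 = Round(s_1, k_1) = 0x6A
s_3 = Round(s_2, k_2) = 0xAC
s_4 = Round(s_3, k_3) = 0xC3
s_5 = Round(s_4, k_4) = 0x37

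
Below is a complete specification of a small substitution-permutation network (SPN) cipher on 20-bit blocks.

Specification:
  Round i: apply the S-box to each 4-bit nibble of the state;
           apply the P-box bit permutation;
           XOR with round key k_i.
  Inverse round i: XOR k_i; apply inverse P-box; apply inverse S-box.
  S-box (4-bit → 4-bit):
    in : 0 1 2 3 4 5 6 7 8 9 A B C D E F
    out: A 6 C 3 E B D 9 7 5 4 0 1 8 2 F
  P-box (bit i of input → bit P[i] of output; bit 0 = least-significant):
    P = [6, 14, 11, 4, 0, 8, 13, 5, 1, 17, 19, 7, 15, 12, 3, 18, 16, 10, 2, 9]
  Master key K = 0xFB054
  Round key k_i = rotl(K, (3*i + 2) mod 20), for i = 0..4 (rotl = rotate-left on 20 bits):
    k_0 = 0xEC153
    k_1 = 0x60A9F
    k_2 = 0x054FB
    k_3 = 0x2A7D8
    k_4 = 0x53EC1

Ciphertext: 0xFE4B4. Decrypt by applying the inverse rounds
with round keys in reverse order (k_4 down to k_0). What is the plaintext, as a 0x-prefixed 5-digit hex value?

s_0 = ciphertext = 0xFE4B4
s_1 = InvRound(s_0, k_4) = 0x2317F
s_2 = InvRound(s_1, k_3) = 0x4377B
s_3 = InvRound(s_2, k_2) = 0xDDD1E
s_4 = InvRound(s_3, k_1) = 0x5343E
s_5 = InvRound(s_4, k_0) = 0x881F3

0x881F3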